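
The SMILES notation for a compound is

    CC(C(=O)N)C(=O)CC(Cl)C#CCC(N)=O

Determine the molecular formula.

C10H13ClN2O3

Walk through each heavy atom and fill implicit hydrogens from standard valence (C 4, N 3, O 2, S 2, halogen 1):
  atom 1: C, bond orders sum to 1 (valence 4) → 3 H
  atom 2: C, bond orders sum to 3 (valence 4) → 1 H
  atom 3: C, bond orders sum to 4 (valence 4) → 0 H
  atom 4: O, bond orders sum to 2 (valence 2) → 0 H
  atom 5: N, bond orders sum to 1 (valence 3) → 2 H
  atom 6: C, bond orders sum to 4 (valence 4) → 0 H
  atom 7: O, bond orders sum to 2 (valence 2) → 0 H
  atom 8: C, bond orders sum to 2 (valence 4) → 2 H
  atom 9: C, bond orders sum to 3 (valence 4) → 1 H
  atom 10: Cl (halogen, monovalent) → 0 H
  atom 11: C, bond orders sum to 4 (valence 4) → 0 H
  atom 12: C, bond orders sum to 4 (valence 4) → 0 H
  atom 13: C, bond orders sum to 2 (valence 4) → 2 H
  atom 14: C, bond orders sum to 4 (valence 4) → 0 H
  atom 15: N, bond orders sum to 1 (valence 3) → 2 H
  atom 16: O, bond orders sum to 2 (valence 2) → 0 H
Totals → C:10, H:13, Cl:1, N:2, O:3.
In Hill order: C10H13ClN2O3.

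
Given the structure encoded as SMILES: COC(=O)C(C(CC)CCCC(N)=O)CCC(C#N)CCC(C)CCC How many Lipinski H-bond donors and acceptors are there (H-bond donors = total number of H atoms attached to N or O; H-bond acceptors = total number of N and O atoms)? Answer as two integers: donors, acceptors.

2, 5

Donors: find every N or O and count the H atoms it carries.
  atom 2 (O): bond orders sum to 2 → 0 H
  atom 4 (O): bond orders sum to 2 → 0 H
  atom 13 (N): bond orders sum to 1 → 2 H
  atom 14 (O): bond orders sum to 2 → 0 H
  atom 19 (N): bond orders sum to 3 → 0 H
Lipinski HBD = 2.
Acceptors: N atoms = 2, O atoms = 3 → HBA = 5.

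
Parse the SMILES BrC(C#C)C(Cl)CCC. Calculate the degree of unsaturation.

2

Molecular formula: C7H10BrCl.
DoU = (2C + 2 + N − H − X) / 2, where X is the halogen count and O/S are ignored.
    = (2·7 + 2 + 0 − 10 − 2) / 2 = 4 / 2 = 2.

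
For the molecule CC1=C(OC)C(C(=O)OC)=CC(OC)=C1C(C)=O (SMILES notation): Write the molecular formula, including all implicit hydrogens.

C13H16O5

Walk through each heavy atom and fill implicit hydrogens from standard valence (C 4, N 3, O 2, S 2, halogen 1):
  atom 1: C, bond orders sum to 1 (valence 4) → 3 H
  atom 2: C, bond orders sum to 4 (valence 4) → 0 H
  atom 3: C, bond orders sum to 4 (valence 4) → 0 H
  atom 4: O, bond orders sum to 2 (valence 2) → 0 H
  atom 5: C, bond orders sum to 1 (valence 4) → 3 H
  atom 6: C, bond orders sum to 4 (valence 4) → 0 H
  atom 7: C, bond orders sum to 4 (valence 4) → 0 H
  atom 8: O, bond orders sum to 2 (valence 2) → 0 H
  atom 9: O, bond orders sum to 2 (valence 2) → 0 H
  atom 10: C, bond orders sum to 1 (valence 4) → 3 H
  atom 11: C, bond orders sum to 3 (valence 4) → 1 H
  atom 12: C, bond orders sum to 4 (valence 4) → 0 H
  atom 13: O, bond orders sum to 2 (valence 2) → 0 H
  atom 14: C, bond orders sum to 1 (valence 4) → 3 H
  atom 15: C, bond orders sum to 4 (valence 4) → 0 H
  atom 16: C, bond orders sum to 4 (valence 4) → 0 H
  atom 17: C, bond orders sum to 1 (valence 4) → 3 H
  atom 18: O, bond orders sum to 2 (valence 2) → 0 H
Totals → C:13, H:16, O:5.
In Hill order: C13H16O5.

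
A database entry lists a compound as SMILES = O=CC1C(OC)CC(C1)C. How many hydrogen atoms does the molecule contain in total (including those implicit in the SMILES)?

14

Walk through each heavy atom and fill implicit hydrogens from standard valence (C 4, N 3, O 2, S 2, halogen 1):
  atom 1: O, bond orders sum to 2 (valence 2) → 0 H
  atom 2: C, bond orders sum to 3 (valence 4) → 1 H
  atom 3: C, bond orders sum to 3 (valence 4) → 1 H
  atom 4: C, bond orders sum to 3 (valence 4) → 1 H
  atom 5: O, bond orders sum to 2 (valence 2) → 0 H
  atom 6: C, bond orders sum to 1 (valence 4) → 3 H
  atom 7: C, bond orders sum to 2 (valence 4) → 2 H
  atom 8: C, bond orders sum to 3 (valence 4) → 1 H
  atom 9: C, bond orders sum to 2 (valence 4) → 2 H
  atom 10: C, bond orders sum to 1 (valence 4) → 3 H
Total hydrogens: 14.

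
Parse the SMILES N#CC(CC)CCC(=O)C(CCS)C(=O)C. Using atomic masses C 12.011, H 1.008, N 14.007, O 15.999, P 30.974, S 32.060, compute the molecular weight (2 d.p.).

241.35 g/mol

First, the molecular formula is C12H19NO2S (counting implicit H from valence).
  C: 12 × 12.011 = 144.132
  H: 19 × 1.008 = 19.152
  N: 1 × 14.007 = 14.007
  O: 2 × 15.999 = 31.998
  S: 1 × 32.060 = 32.060
Sum: 12×12.011 + 19×1.008 + 1×14.007 + 2×15.999 + 1×32.060 = 241.349 → 241.35 g/mol.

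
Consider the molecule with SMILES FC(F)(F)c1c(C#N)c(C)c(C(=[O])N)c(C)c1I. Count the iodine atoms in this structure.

1

Scan the SMILES for I atoms (remember two-letter symbols like Cl and Br are single atoms).
Iodine count: 1.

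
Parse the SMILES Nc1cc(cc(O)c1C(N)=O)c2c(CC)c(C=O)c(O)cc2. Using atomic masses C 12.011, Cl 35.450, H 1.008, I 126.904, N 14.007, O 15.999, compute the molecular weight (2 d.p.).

First, the molecular formula is C16H16N2O4 (counting implicit H from valence).
  C: 16 × 12.011 = 192.176
  H: 16 × 1.008 = 16.128
  N: 2 × 14.007 = 28.014
  O: 4 × 15.999 = 63.996
Sum: 16×12.011 + 16×1.008 + 2×14.007 + 4×15.999 = 300.314 → 300.31 g/mol.

300.31 g/mol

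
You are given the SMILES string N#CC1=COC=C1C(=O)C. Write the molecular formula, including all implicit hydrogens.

C7H5NO2

Walk through each heavy atom and fill implicit hydrogens from standard valence (C 4, N 3, O 2, S 2, halogen 1):
  atom 1: N, bond orders sum to 3 (valence 3) → 0 H
  atom 2: C, bond orders sum to 4 (valence 4) → 0 H
  atom 3: C, bond orders sum to 4 (valence 4) → 0 H
  atom 4: C, bond orders sum to 3 (valence 4) → 1 H
  atom 5: O, bond orders sum to 2 (valence 2) → 0 H
  atom 6: C, bond orders sum to 3 (valence 4) → 1 H
  atom 7: C, bond orders sum to 4 (valence 4) → 0 H
  atom 8: C, bond orders sum to 4 (valence 4) → 0 H
  atom 9: O, bond orders sum to 2 (valence 2) → 0 H
  atom 10: C, bond orders sum to 1 (valence 4) → 3 H
Totals → C:7, H:5, N:1, O:2.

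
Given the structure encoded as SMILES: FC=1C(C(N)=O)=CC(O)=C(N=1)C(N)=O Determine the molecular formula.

C7H6FN3O3

Walk through each heavy atom and fill implicit hydrogens from standard valence (C 4, N 3, O 2, S 2, halogen 1):
  atom 1: F (halogen, monovalent) → 0 H
  atom 2: C, bond orders sum to 4 (valence 4) → 0 H
  atom 3: C, bond orders sum to 4 (valence 4) → 0 H
  atom 4: C, bond orders sum to 4 (valence 4) → 0 H
  atom 5: N, bond orders sum to 1 (valence 3) → 2 H
  atom 6: O, bond orders sum to 2 (valence 2) → 0 H
  atom 7: C, bond orders sum to 3 (valence 4) → 1 H
  atom 8: C, bond orders sum to 4 (valence 4) → 0 H
  atom 9: O, bond orders sum to 1 (valence 2) → 1 H
  atom 10: C, bond orders sum to 4 (valence 4) → 0 H
  atom 11: N, bond orders sum to 3 (valence 3) → 0 H
  atom 12: C, bond orders sum to 4 (valence 4) → 0 H
  atom 13: N, bond orders sum to 1 (valence 3) → 2 H
  atom 14: O, bond orders sum to 2 (valence 2) → 0 H
Totals → C:7, H:6, F:1, N:3, O:3.
In Hill order: C7H6FN3O3.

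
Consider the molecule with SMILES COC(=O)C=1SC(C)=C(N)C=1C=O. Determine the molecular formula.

Walk through each heavy atom and fill implicit hydrogens from standard valence (C 4, N 3, O 2, S 2, halogen 1):
  atom 1: C, bond orders sum to 1 (valence 4) → 3 H
  atom 2: O, bond orders sum to 2 (valence 2) → 0 H
  atom 3: C, bond orders sum to 4 (valence 4) → 0 H
  atom 4: O, bond orders sum to 2 (valence 2) → 0 H
  atom 5: C, bond orders sum to 4 (valence 4) → 0 H
  atom 6: S, bond orders sum to 2 (valence 2) → 0 H
  atom 7: C, bond orders sum to 4 (valence 4) → 0 H
  atom 8: C, bond orders sum to 1 (valence 4) → 3 H
  atom 9: C, bond orders sum to 4 (valence 4) → 0 H
  atom 10: N, bond orders sum to 1 (valence 3) → 2 H
  atom 11: C, bond orders sum to 4 (valence 4) → 0 H
  atom 12: C, bond orders sum to 3 (valence 4) → 1 H
  atom 13: O, bond orders sum to 2 (valence 2) → 0 H
Totals → C:8, H:9, N:1, O:3, S:1.

C8H9NO3S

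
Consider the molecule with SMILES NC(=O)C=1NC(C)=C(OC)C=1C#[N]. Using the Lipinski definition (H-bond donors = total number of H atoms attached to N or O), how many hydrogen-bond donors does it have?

3

Donors: find every N or O and count the H atoms it carries.
  atom 1 (N): bond orders sum to 1 → 2 H
  atom 3 (O): bond orders sum to 2 → 0 H
  atom 5 (N): bond orders sum to 2 → 1 H
  atom 9 (O): bond orders sum to 2 → 0 H
  atom 13 (N): bond orders sum to 3 → 0 H
Lipinski HBD = 3.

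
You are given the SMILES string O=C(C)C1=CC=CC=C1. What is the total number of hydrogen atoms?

8

Walk through each heavy atom and fill implicit hydrogens from standard valence (C 4, N 3, O 2, S 2, halogen 1):
  atom 1: O, bond orders sum to 2 (valence 2) → 0 H
  atom 2: C, bond orders sum to 4 (valence 4) → 0 H
  atom 3: C, bond orders sum to 1 (valence 4) → 3 H
  atom 4: C, bond orders sum to 4 (valence 4) → 0 H
  atom 5: C, bond orders sum to 3 (valence 4) → 1 H
  atom 6: C, bond orders sum to 3 (valence 4) → 1 H
  atom 7: C, bond orders sum to 3 (valence 4) → 1 H
  atom 8: C, bond orders sum to 3 (valence 4) → 1 H
  atom 9: C, bond orders sum to 3 (valence 4) → 1 H
Total hydrogens: 8.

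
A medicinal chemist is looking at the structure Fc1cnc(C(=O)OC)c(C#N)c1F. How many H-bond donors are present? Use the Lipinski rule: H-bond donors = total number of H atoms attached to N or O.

Donors: find every N or O and count the H atoms it carries.
  atom 4 (N): bond orders sum to 3 → 0 H
  atom 7 (O): bond orders sum to 2 → 0 H
  atom 8 (O): bond orders sum to 2 → 0 H
  atom 12 (N): bond orders sum to 3 → 0 H
Lipinski HBD = 0.

0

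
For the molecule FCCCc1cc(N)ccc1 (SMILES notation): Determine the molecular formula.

C9H12FN

Walk through each heavy atom and fill implicit hydrogens from standard valence (C 4, N 3, O 2, S 2, halogen 1); for lowercase aromatic atoms, an aromatic c carries 1 H when it has two neighbours and 0 H with three, and aromatic n carries 0 H:
  atom 1: F (halogen, monovalent) → 0 H
  atom 2: C, bond orders sum to 2 (valence 4) → 2 H
  atom 3: C, bond orders sum to 2 (valence 4) → 2 H
  atom 4: C, bond orders sum to 2 (valence 4) → 2 H
  atom 5: aromatic c, 3 neighbours → 0 H
  atom 6: aromatic c, 2 neighbours → 1 H
  atom 7: aromatic c, 3 neighbours → 0 H
  atom 8: N, bond orders sum to 1 (valence 3) → 2 H
  atom 9: aromatic c, 2 neighbours → 1 H
  atom 10: aromatic c, 2 neighbours → 1 H
  atom 11: aromatic c, 2 neighbours → 1 H
Totals → C:9, H:12, F:1, N:1.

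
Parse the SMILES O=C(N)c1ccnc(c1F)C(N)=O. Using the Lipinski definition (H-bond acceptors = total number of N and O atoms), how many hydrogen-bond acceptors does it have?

N atoms: 3; O atoms: 2.
Lipinski HBA = 3 + 2 = 5.

5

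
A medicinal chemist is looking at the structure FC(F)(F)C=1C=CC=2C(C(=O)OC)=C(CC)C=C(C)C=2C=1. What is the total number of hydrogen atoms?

Walk through each heavy atom and fill implicit hydrogens from standard valence (C 4, N 3, O 2, S 2, halogen 1):
  atom 1: F (halogen, monovalent) → 0 H
  atom 2: C, bond orders sum to 4 (valence 4) → 0 H
  atom 3: F (halogen, monovalent) → 0 H
  atom 4: F (halogen, monovalent) → 0 H
  atom 5: C, bond orders sum to 4 (valence 4) → 0 H
  atom 6: C, bond orders sum to 3 (valence 4) → 1 H
  atom 7: C, bond orders sum to 3 (valence 4) → 1 H
  atom 8: C, bond orders sum to 4 (valence 4) → 0 H
  atom 9: C, bond orders sum to 4 (valence 4) → 0 H
  atom 10: C, bond orders sum to 4 (valence 4) → 0 H
  atom 11: O, bond orders sum to 2 (valence 2) → 0 H
  atom 12: O, bond orders sum to 2 (valence 2) → 0 H
  atom 13: C, bond orders sum to 1 (valence 4) → 3 H
  atom 14: C, bond orders sum to 4 (valence 4) → 0 H
  atom 15: C, bond orders sum to 2 (valence 4) → 2 H
  atom 16: C, bond orders sum to 1 (valence 4) → 3 H
  atom 17: C, bond orders sum to 3 (valence 4) → 1 H
  atom 18: C, bond orders sum to 4 (valence 4) → 0 H
  atom 19: C, bond orders sum to 1 (valence 4) → 3 H
  atom 20: C, bond orders sum to 4 (valence 4) → 0 H
  atom 21: C, bond orders sum to 3 (valence 4) → 1 H
Total hydrogens: 15.

15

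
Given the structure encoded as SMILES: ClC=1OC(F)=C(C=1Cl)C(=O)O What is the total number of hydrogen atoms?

Walk through each heavy atom and fill implicit hydrogens from standard valence (C 4, N 3, O 2, S 2, halogen 1):
  atom 1: Cl (halogen, monovalent) → 0 H
  atom 2: C, bond orders sum to 4 (valence 4) → 0 H
  atom 3: O, bond orders sum to 2 (valence 2) → 0 H
  atom 4: C, bond orders sum to 4 (valence 4) → 0 H
  atom 5: F (halogen, monovalent) → 0 H
  atom 6: C, bond orders sum to 4 (valence 4) → 0 H
  atom 7: C, bond orders sum to 4 (valence 4) → 0 H
  atom 8: Cl (halogen, monovalent) → 0 H
  atom 9: C, bond orders sum to 4 (valence 4) → 0 H
  atom 10: O, bond orders sum to 2 (valence 2) → 0 H
  atom 11: O, bond orders sum to 1 (valence 2) → 1 H
Total hydrogens: 1.

1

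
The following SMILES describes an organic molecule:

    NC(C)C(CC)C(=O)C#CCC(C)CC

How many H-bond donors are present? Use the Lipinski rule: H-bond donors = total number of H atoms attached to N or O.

Donors: find every N or O and count the H atoms it carries.
  atom 1 (N): bond orders sum to 1 → 2 H
  atom 8 (O): bond orders sum to 2 → 0 H
Lipinski HBD = 2.

2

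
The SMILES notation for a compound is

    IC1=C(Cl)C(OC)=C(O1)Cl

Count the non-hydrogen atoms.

10

Every atom symbol written in the SMILES (organic subset) is one heavy atom; implicit H are not written.
Heavy atoms by element → C:5, Cl:2, I:1, O:2.
Total: 10.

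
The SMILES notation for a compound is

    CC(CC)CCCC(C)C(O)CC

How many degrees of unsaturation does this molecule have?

0

Degree of unsaturation = (number of rings) + (number of π bonds).
Ring closures in the SMILES: 0.
π bonds: none → 0 DoU from unsaturation.
Total DoU = 0 + 0 = 0.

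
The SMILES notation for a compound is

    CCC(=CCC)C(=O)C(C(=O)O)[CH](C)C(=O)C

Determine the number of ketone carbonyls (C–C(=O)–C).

2

The ketone motif appears at heavy-atom positions 7, 15 in the SMILES.
Other groups present: 1 alkene, 1 carboxylic acid.
Ketone count: 2.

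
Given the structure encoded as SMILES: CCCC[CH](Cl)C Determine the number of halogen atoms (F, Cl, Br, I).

Halogen atoms appear at heavy-atom position 6 (1×Cl).
Halogen count: 1.

1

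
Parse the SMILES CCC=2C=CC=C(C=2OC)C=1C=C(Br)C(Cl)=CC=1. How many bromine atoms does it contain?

Scan the SMILES for Br atoms (remember two-letter symbols like Cl and Br are single atoms).
Bromine count: 1.

1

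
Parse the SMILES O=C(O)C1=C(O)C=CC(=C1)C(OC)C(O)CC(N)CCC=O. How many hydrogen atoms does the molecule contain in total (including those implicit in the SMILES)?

Walk through each heavy atom and fill implicit hydrogens from standard valence (C 4, N 3, O 2, S 2, halogen 1):
  atom 1: O, bond orders sum to 2 (valence 2) → 0 H
  atom 2: C, bond orders sum to 4 (valence 4) → 0 H
  atom 3: O, bond orders sum to 1 (valence 2) → 1 H
  atom 4: C, bond orders sum to 4 (valence 4) → 0 H
  atom 5: C, bond orders sum to 4 (valence 4) → 0 H
  atom 6: O, bond orders sum to 1 (valence 2) → 1 H
  atom 7: C, bond orders sum to 3 (valence 4) → 1 H
  atom 8: C, bond orders sum to 3 (valence 4) → 1 H
  atom 9: C, bond orders sum to 4 (valence 4) → 0 H
  atom 10: C, bond orders sum to 3 (valence 4) → 1 H
  atom 11: C, bond orders sum to 3 (valence 4) → 1 H
  atom 12: O, bond orders sum to 2 (valence 2) → 0 H
  atom 13: C, bond orders sum to 1 (valence 4) → 3 H
  atom 14: C, bond orders sum to 3 (valence 4) → 1 H
  atom 15: O, bond orders sum to 1 (valence 2) → 1 H
  atom 16: C, bond orders sum to 2 (valence 4) → 2 H
  atom 17: C, bond orders sum to 3 (valence 4) → 1 H
  atom 18: N, bond orders sum to 1 (valence 3) → 2 H
  atom 19: C, bond orders sum to 2 (valence 4) → 2 H
  atom 20: C, bond orders sum to 2 (valence 4) → 2 H
  atom 21: C, bond orders sum to 3 (valence 4) → 1 H
  atom 22: O, bond orders sum to 2 (valence 2) → 0 H
Total hydrogens: 21.

21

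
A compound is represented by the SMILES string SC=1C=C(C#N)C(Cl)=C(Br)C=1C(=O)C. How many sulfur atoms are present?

1

Scan the SMILES for S atoms (remember two-letter symbols like Cl and Br are single atoms).
Sulfur count: 1.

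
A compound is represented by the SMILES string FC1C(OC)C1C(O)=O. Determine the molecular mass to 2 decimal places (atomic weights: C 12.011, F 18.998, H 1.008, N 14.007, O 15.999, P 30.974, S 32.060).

134.11 g/mol

First, the molecular formula is C5H7FO3 (counting implicit H from valence).
  C: 5 × 12.011 = 60.055
  F: 1 × 18.998 = 18.998
  H: 7 × 1.008 = 7.056
  O: 3 × 15.999 = 47.997
Sum: 5×12.011 + 1×18.998 + 7×1.008 + 3×15.999 = 134.106 → 134.11 g/mol.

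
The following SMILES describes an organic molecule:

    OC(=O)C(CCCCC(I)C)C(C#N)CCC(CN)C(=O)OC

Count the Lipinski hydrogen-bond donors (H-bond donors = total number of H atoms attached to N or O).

3

Donors: find every N or O and count the H atoms it carries.
  atom 1 (O): bond orders sum to 1 → 1 H
  atom 3 (O): bond orders sum to 2 → 0 H
  atom 14 (N): bond orders sum to 3 → 0 H
  atom 19 (N): bond orders sum to 1 → 2 H
  atom 21 (O): bond orders sum to 2 → 0 H
  atom 22 (O): bond orders sum to 2 → 0 H
Lipinski HBD = 3.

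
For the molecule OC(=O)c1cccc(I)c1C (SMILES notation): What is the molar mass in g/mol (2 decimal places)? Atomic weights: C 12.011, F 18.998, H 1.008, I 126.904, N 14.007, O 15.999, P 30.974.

262.05 g/mol

First, the molecular formula is C8H7IO2 (counting implicit H from valence).
  C: 8 × 12.011 = 96.088
  H: 7 × 1.008 = 7.056
  I: 1 × 126.904 = 126.904
  O: 2 × 15.999 = 31.998
Sum: 8×12.011 + 7×1.008 + 1×126.904 + 2×15.999 = 262.046 → 262.05 g/mol.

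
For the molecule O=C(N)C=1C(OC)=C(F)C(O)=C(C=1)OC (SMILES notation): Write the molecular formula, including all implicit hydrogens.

Walk through each heavy atom and fill implicit hydrogens from standard valence (C 4, N 3, O 2, S 2, halogen 1):
  atom 1: O, bond orders sum to 2 (valence 2) → 0 H
  atom 2: C, bond orders sum to 4 (valence 4) → 0 H
  atom 3: N, bond orders sum to 1 (valence 3) → 2 H
  atom 4: C, bond orders sum to 4 (valence 4) → 0 H
  atom 5: C, bond orders sum to 4 (valence 4) → 0 H
  atom 6: O, bond orders sum to 2 (valence 2) → 0 H
  atom 7: C, bond orders sum to 1 (valence 4) → 3 H
  atom 8: C, bond orders sum to 4 (valence 4) → 0 H
  atom 9: F (halogen, monovalent) → 0 H
  atom 10: C, bond orders sum to 4 (valence 4) → 0 H
  atom 11: O, bond orders sum to 1 (valence 2) → 1 H
  atom 12: C, bond orders sum to 4 (valence 4) → 0 H
  atom 13: C, bond orders sum to 3 (valence 4) → 1 H
  atom 14: O, bond orders sum to 2 (valence 2) → 0 H
  atom 15: C, bond orders sum to 1 (valence 4) → 3 H
Totals → C:9, H:10, F:1, N:1, O:4.
In Hill order: C9H10FNO4.

C9H10FNO4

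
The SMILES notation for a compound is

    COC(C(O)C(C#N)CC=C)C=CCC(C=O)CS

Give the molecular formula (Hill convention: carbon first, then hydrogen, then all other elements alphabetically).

C14H21NO3S

Walk through each heavy atom and fill implicit hydrogens from standard valence (C 4, N 3, O 2, S 2, halogen 1):
  atom 1: C, bond orders sum to 1 (valence 4) → 3 H
  atom 2: O, bond orders sum to 2 (valence 2) → 0 H
  atom 3: C, bond orders sum to 3 (valence 4) → 1 H
  atom 4: C, bond orders sum to 3 (valence 4) → 1 H
  atom 5: O, bond orders sum to 1 (valence 2) → 1 H
  atom 6: C, bond orders sum to 3 (valence 4) → 1 H
  atom 7: C, bond orders sum to 4 (valence 4) → 0 H
  atom 8: N, bond orders sum to 3 (valence 3) → 0 H
  atom 9: C, bond orders sum to 2 (valence 4) → 2 H
  atom 10: C, bond orders sum to 3 (valence 4) → 1 H
  atom 11: C, bond orders sum to 2 (valence 4) → 2 H
  atom 12: C, bond orders sum to 3 (valence 4) → 1 H
  atom 13: C, bond orders sum to 3 (valence 4) → 1 H
  atom 14: C, bond orders sum to 2 (valence 4) → 2 H
  atom 15: C, bond orders sum to 3 (valence 4) → 1 H
  atom 16: C, bond orders sum to 3 (valence 4) → 1 H
  atom 17: O, bond orders sum to 2 (valence 2) → 0 H
  atom 18: C, bond orders sum to 2 (valence 4) → 2 H
  atom 19: S, bond orders sum to 1 (valence 2) → 1 H
Totals → C:14, H:21, N:1, O:3, S:1.
In Hill order: C14H21NO3S.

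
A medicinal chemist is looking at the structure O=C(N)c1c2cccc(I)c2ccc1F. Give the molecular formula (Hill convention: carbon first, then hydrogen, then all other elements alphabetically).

C11H7FINO

Walk through each heavy atom and fill implicit hydrogens from standard valence (C 4, N 3, O 2, S 2, halogen 1); for lowercase aromatic atoms, an aromatic c carries 1 H when it has two neighbours and 0 H with three, and aromatic n carries 0 H:
  atom 1: O, bond orders sum to 2 (valence 2) → 0 H
  atom 2: C, bond orders sum to 4 (valence 4) → 0 H
  atom 3: N, bond orders sum to 1 (valence 3) → 2 H
  atom 4: aromatic c, 3 neighbours → 0 H
  atom 5: aromatic c, 3 neighbours → 0 H
  atom 6: aromatic c, 2 neighbours → 1 H
  atom 7: aromatic c, 2 neighbours → 1 H
  atom 8: aromatic c, 2 neighbours → 1 H
  atom 9: aromatic c, 3 neighbours → 0 H
  atom 10: I (halogen, monovalent) → 0 H
  atom 11: aromatic c, 3 neighbours → 0 H
  atom 12: aromatic c, 2 neighbours → 1 H
  atom 13: aromatic c, 2 neighbours → 1 H
  atom 14: aromatic c, 3 neighbours → 0 H
  atom 15: F (halogen, monovalent) → 0 H
Totals → C:11, H:7, F:1, I:1, N:1, O:1.
In Hill order: C11H7FINO.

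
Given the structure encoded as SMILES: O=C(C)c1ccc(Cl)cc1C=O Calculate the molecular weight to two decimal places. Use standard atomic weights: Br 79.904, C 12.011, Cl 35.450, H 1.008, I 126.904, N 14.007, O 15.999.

First, the molecular formula is C9H7ClO2 (counting implicit H from valence).
  C: 9 × 12.011 = 108.099
  Cl: 1 × 35.450 = 35.450
  H: 7 × 1.008 = 7.056
  O: 2 × 15.999 = 31.998
Sum: 9×12.011 + 1×35.450 + 7×1.008 + 2×15.999 = 182.603 → 182.60 g/mol.

182.60 g/mol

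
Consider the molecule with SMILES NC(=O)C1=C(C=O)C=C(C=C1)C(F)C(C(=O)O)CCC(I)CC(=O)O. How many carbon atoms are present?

16

Count every carbon token in the SMILES (each C, including those in ring-closure positions and inside branches).
Carbon count: 16.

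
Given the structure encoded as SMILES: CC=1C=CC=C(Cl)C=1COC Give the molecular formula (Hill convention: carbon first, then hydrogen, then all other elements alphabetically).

Walk through each heavy atom and fill implicit hydrogens from standard valence (C 4, N 3, O 2, S 2, halogen 1):
  atom 1: C, bond orders sum to 1 (valence 4) → 3 H
  atom 2: C, bond orders sum to 4 (valence 4) → 0 H
  atom 3: C, bond orders sum to 3 (valence 4) → 1 H
  atom 4: C, bond orders sum to 3 (valence 4) → 1 H
  atom 5: C, bond orders sum to 3 (valence 4) → 1 H
  atom 6: C, bond orders sum to 4 (valence 4) → 0 H
  atom 7: Cl (halogen, monovalent) → 0 H
  atom 8: C, bond orders sum to 4 (valence 4) → 0 H
  atom 9: C, bond orders sum to 2 (valence 4) → 2 H
  atom 10: O, bond orders sum to 2 (valence 2) → 0 H
  atom 11: C, bond orders sum to 1 (valence 4) → 3 H
Totals → C:9, H:11, Cl:1, O:1.
In Hill order: C9H11ClO.

C9H11ClO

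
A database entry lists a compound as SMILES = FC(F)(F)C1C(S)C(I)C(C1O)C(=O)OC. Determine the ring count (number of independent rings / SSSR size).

1

In SMILES, each pair of matching ring-closure digits denotes one ring-closing bond; the number of such bonds equals the number of independent rings.
Ring-closure bonds here: 1.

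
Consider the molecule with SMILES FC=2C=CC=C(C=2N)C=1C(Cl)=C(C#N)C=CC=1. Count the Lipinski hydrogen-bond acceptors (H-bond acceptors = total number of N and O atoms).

2

N atoms: 2; O atoms: 0.
Lipinski HBA = 2 + 0 = 2.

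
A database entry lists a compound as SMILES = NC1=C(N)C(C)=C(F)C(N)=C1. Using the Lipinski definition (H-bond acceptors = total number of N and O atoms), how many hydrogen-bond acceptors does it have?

N atoms: 3; O atoms: 0.
Lipinski HBA = 3 + 0 = 3.

3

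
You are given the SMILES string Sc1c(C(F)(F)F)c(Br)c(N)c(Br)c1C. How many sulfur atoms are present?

Scan the SMILES for S atoms (remember two-letter symbols like Cl and Br are single atoms).
Sulfur count: 1.

1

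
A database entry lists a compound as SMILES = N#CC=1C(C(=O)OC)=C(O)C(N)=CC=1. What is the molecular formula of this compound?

Walk through each heavy atom and fill implicit hydrogens from standard valence (C 4, N 3, O 2, S 2, halogen 1):
  atom 1: N, bond orders sum to 3 (valence 3) → 0 H
  atom 2: C, bond orders sum to 4 (valence 4) → 0 H
  atom 3: C, bond orders sum to 4 (valence 4) → 0 H
  atom 4: C, bond orders sum to 4 (valence 4) → 0 H
  atom 5: C, bond orders sum to 4 (valence 4) → 0 H
  atom 6: O, bond orders sum to 2 (valence 2) → 0 H
  atom 7: O, bond orders sum to 2 (valence 2) → 0 H
  atom 8: C, bond orders sum to 1 (valence 4) → 3 H
  atom 9: C, bond orders sum to 4 (valence 4) → 0 H
  atom 10: O, bond orders sum to 1 (valence 2) → 1 H
  atom 11: C, bond orders sum to 4 (valence 4) → 0 H
  atom 12: N, bond orders sum to 1 (valence 3) → 2 H
  atom 13: C, bond orders sum to 3 (valence 4) → 1 H
  atom 14: C, bond orders sum to 3 (valence 4) → 1 H
Totals → C:9, H:8, N:2, O:3.
In Hill order: C9H8N2O3.

C9H8N2O3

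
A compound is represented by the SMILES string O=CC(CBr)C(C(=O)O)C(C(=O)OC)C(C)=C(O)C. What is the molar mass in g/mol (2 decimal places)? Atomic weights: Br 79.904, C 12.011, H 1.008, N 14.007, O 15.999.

337.17 g/mol

First, the molecular formula is C12H17BrO6 (counting implicit H from valence).
  Br: 1 × 79.904 = 79.904
  C: 12 × 12.011 = 144.132
  H: 17 × 1.008 = 17.136
  O: 6 × 15.999 = 95.994
Sum: 1×79.904 + 12×12.011 + 17×1.008 + 6×15.999 = 337.166 → 337.17 g/mol.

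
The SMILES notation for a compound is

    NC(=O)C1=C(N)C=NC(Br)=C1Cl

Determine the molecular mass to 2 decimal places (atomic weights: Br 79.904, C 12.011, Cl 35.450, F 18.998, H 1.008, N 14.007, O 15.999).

250.48 g/mol

First, the molecular formula is C6H5BrClN3O (counting implicit H from valence).
  Br: 1 × 79.904 = 79.904
  C: 6 × 12.011 = 72.066
  Cl: 1 × 35.450 = 35.450
  H: 5 × 1.008 = 5.040
  N: 3 × 14.007 = 42.021
  O: 1 × 15.999 = 15.999
Sum: 1×79.904 + 6×12.011 + 1×35.450 + 5×1.008 + 3×14.007 + 1×15.999 = 250.480 → 250.48 g/mol.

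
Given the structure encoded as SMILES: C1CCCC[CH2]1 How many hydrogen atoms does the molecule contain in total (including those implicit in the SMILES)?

Walk through each heavy atom and fill implicit hydrogens from standard valence (C 4, N 3, O 2, S 2, halogen 1):
  atom 1: C, bond orders sum to 2 (valence 4) → 2 H
  atom 2: C, bond orders sum to 2 (valence 4) → 2 H
  atom 3: C, bond orders sum to 2 (valence 4) → 2 H
  atom 4: C, bond orders sum to 2 (valence 4) → 2 H
  atom 5: C, bond orders sum to 2 (valence 4) → 2 H
  atom 6: C with explicit H count 2
Total hydrogens: 12.

12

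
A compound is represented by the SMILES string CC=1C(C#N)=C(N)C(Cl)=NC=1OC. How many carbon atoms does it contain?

8

Count every carbon token in the SMILES (each C, including those in ring-closure positions and inside branches).
Carbon count: 8.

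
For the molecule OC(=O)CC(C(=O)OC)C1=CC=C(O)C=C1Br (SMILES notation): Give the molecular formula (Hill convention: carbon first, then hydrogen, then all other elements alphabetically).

Walk through each heavy atom and fill implicit hydrogens from standard valence (C 4, N 3, O 2, S 2, halogen 1):
  atom 1: O, bond orders sum to 1 (valence 2) → 1 H
  atom 2: C, bond orders sum to 4 (valence 4) → 0 H
  atom 3: O, bond orders sum to 2 (valence 2) → 0 H
  atom 4: C, bond orders sum to 2 (valence 4) → 2 H
  atom 5: C, bond orders sum to 3 (valence 4) → 1 H
  atom 6: C, bond orders sum to 4 (valence 4) → 0 H
  atom 7: O, bond orders sum to 2 (valence 2) → 0 H
  atom 8: O, bond orders sum to 2 (valence 2) → 0 H
  atom 9: C, bond orders sum to 1 (valence 4) → 3 H
  atom 10: C, bond orders sum to 4 (valence 4) → 0 H
  atom 11: C, bond orders sum to 3 (valence 4) → 1 H
  atom 12: C, bond orders sum to 3 (valence 4) → 1 H
  atom 13: C, bond orders sum to 4 (valence 4) → 0 H
  atom 14: O, bond orders sum to 1 (valence 2) → 1 H
  atom 15: C, bond orders sum to 3 (valence 4) → 1 H
  atom 16: C, bond orders sum to 4 (valence 4) → 0 H
  atom 17: Br (halogen, monovalent) → 0 H
Totals → C:11, H:11, Br:1, O:5.

C11H11BrO5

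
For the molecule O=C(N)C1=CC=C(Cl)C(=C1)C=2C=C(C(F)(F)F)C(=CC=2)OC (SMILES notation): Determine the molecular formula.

C15H11ClF3NO2

Walk through each heavy atom and fill implicit hydrogens from standard valence (C 4, N 3, O 2, S 2, halogen 1):
  atom 1: O, bond orders sum to 2 (valence 2) → 0 H
  atom 2: C, bond orders sum to 4 (valence 4) → 0 H
  atom 3: N, bond orders sum to 1 (valence 3) → 2 H
  atom 4: C, bond orders sum to 4 (valence 4) → 0 H
  atom 5: C, bond orders sum to 3 (valence 4) → 1 H
  atom 6: C, bond orders sum to 3 (valence 4) → 1 H
  atom 7: C, bond orders sum to 4 (valence 4) → 0 H
  atom 8: Cl (halogen, monovalent) → 0 H
  atom 9: C, bond orders sum to 4 (valence 4) → 0 H
  atom 10: C, bond orders sum to 3 (valence 4) → 1 H
  atom 11: C, bond orders sum to 4 (valence 4) → 0 H
  atom 12: C, bond orders sum to 3 (valence 4) → 1 H
  atom 13: C, bond orders sum to 4 (valence 4) → 0 H
  atom 14: C, bond orders sum to 4 (valence 4) → 0 H
  atom 15: F (halogen, monovalent) → 0 H
  atom 16: F (halogen, monovalent) → 0 H
  atom 17: F (halogen, monovalent) → 0 H
  atom 18: C, bond orders sum to 4 (valence 4) → 0 H
  atom 19: C, bond orders sum to 3 (valence 4) → 1 H
  atom 20: C, bond orders sum to 3 (valence 4) → 1 H
  atom 21: O, bond orders sum to 2 (valence 2) → 0 H
  atom 22: C, bond orders sum to 1 (valence 4) → 3 H
Totals → C:15, H:11, Cl:1, F:3, N:1, O:2.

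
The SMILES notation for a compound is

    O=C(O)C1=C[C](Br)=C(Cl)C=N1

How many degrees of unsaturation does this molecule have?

Degree of unsaturation = (number of rings) + (number of π bonds).
Ring closures in the SMILES: 1.
π bonds: 4 double bonds (each 1 DoU) → 4 DoU from unsaturation.
Total DoU = 1 + 4 = 5.

5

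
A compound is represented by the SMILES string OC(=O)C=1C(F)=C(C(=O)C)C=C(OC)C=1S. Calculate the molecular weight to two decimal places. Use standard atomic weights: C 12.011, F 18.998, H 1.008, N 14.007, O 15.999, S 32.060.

244.24 g/mol

First, the molecular formula is C10H9FO4S (counting implicit H from valence).
  C: 10 × 12.011 = 120.110
  F: 1 × 18.998 = 18.998
  H: 9 × 1.008 = 9.072
  O: 4 × 15.999 = 63.996
  S: 1 × 32.060 = 32.060
Sum: 10×12.011 + 1×18.998 + 9×1.008 + 4×15.999 + 1×32.060 = 244.236 → 244.24 g/mol.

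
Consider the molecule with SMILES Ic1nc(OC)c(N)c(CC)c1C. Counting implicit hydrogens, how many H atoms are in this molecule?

Walk through each heavy atom and fill implicit hydrogens from standard valence (C 4, N 3, O 2, S 2, halogen 1); for lowercase aromatic atoms, an aromatic c carries 1 H when it has two neighbours and 0 H with three, and aromatic n carries 0 H:
  atom 1: I (halogen, monovalent) → 0 H
  atom 2: aromatic c, 3 neighbours → 0 H
  atom 3: aromatic n, 2 neighbours → 0 H
  atom 4: aromatic c, 3 neighbours → 0 H
  atom 5: O, bond orders sum to 2 (valence 2) → 0 H
  atom 6: C, bond orders sum to 1 (valence 4) → 3 H
  atom 7: aromatic c, 3 neighbours → 0 H
  atom 8: N, bond orders sum to 1 (valence 3) → 2 H
  atom 9: aromatic c, 3 neighbours → 0 H
  atom 10: C, bond orders sum to 2 (valence 4) → 2 H
  atom 11: C, bond orders sum to 1 (valence 4) → 3 H
  atom 12: aromatic c, 3 neighbours → 0 H
  atom 13: C, bond orders sum to 1 (valence 4) → 3 H
Total hydrogens: 13.

13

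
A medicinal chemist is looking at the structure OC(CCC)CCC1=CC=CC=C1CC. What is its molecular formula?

Walk through each heavy atom and fill implicit hydrogens from standard valence (C 4, N 3, O 2, S 2, halogen 1):
  atom 1: O, bond orders sum to 1 (valence 2) → 1 H
  atom 2: C, bond orders sum to 3 (valence 4) → 1 H
  atom 3: C, bond orders sum to 2 (valence 4) → 2 H
  atom 4: C, bond orders sum to 2 (valence 4) → 2 H
  atom 5: C, bond orders sum to 1 (valence 4) → 3 H
  atom 6: C, bond orders sum to 2 (valence 4) → 2 H
  atom 7: C, bond orders sum to 2 (valence 4) → 2 H
  atom 8: C, bond orders sum to 4 (valence 4) → 0 H
  atom 9: C, bond orders sum to 3 (valence 4) → 1 H
  atom 10: C, bond orders sum to 3 (valence 4) → 1 H
  atom 11: C, bond orders sum to 3 (valence 4) → 1 H
  atom 12: C, bond orders sum to 3 (valence 4) → 1 H
  atom 13: C, bond orders sum to 4 (valence 4) → 0 H
  atom 14: C, bond orders sum to 2 (valence 4) → 2 H
  atom 15: C, bond orders sum to 1 (valence 4) → 3 H
Totals → C:14, H:22, O:1.
In Hill order: C14H22O.

C14H22O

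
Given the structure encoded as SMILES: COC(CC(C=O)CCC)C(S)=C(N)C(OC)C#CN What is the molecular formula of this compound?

Walk through each heavy atom and fill implicit hydrogens from standard valence (C 4, N 3, O 2, S 2, halogen 1):
  atom 1: C, bond orders sum to 1 (valence 4) → 3 H
  atom 2: O, bond orders sum to 2 (valence 2) → 0 H
  atom 3: C, bond orders sum to 3 (valence 4) → 1 H
  atom 4: C, bond orders sum to 2 (valence 4) → 2 H
  atom 5: C, bond orders sum to 3 (valence 4) → 1 H
  atom 6: C, bond orders sum to 3 (valence 4) → 1 H
  atom 7: O, bond orders sum to 2 (valence 2) → 0 H
  atom 8: C, bond orders sum to 2 (valence 4) → 2 H
  atom 9: C, bond orders sum to 2 (valence 4) → 2 H
  atom 10: C, bond orders sum to 1 (valence 4) → 3 H
  atom 11: C, bond orders sum to 4 (valence 4) → 0 H
  atom 12: S, bond orders sum to 1 (valence 2) → 1 H
  atom 13: C, bond orders sum to 4 (valence 4) → 0 H
  atom 14: N, bond orders sum to 1 (valence 3) → 2 H
  atom 15: C, bond orders sum to 3 (valence 4) → 1 H
  atom 16: O, bond orders sum to 2 (valence 2) → 0 H
  atom 17: C, bond orders sum to 1 (valence 4) → 3 H
  atom 18: C, bond orders sum to 4 (valence 4) → 0 H
  atom 19: C, bond orders sum to 4 (valence 4) → 0 H
  atom 20: N, bond orders sum to 1 (valence 3) → 2 H
Totals → C:14, H:24, N:2, O:3, S:1.

C14H24N2O3S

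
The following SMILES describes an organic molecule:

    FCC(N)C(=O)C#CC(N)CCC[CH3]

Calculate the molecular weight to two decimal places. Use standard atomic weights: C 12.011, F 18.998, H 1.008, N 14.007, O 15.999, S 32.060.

First, the molecular formula is C10H17FN2O (counting implicit H from valence).
  C: 10 × 12.011 = 120.110
  F: 1 × 18.998 = 18.998
  H: 17 × 1.008 = 17.136
  N: 2 × 14.007 = 28.014
  O: 1 × 15.999 = 15.999
Sum: 10×12.011 + 1×18.998 + 17×1.008 + 2×14.007 + 1×15.999 = 200.257 → 200.26 g/mol.

200.26 g/mol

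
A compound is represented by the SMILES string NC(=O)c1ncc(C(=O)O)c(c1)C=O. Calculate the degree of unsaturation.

Molecular formula: C8H6N2O4.
DoU = (2C + 2 + N − H − X) / 2, where X is the halogen count and O/S are ignored.
    = (2·8 + 2 + 2 − 6 − 0) / 2 = 14 / 2 = 7.

7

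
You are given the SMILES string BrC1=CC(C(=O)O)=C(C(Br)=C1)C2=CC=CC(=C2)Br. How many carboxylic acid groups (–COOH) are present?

The carboxylic acid motif appears at heavy-atom position 5 in the SMILES.
Carboxylic acid count: 1.

1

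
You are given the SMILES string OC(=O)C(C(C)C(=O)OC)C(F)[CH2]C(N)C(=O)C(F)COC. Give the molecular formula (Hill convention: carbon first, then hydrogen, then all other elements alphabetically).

Walk through each heavy atom and fill implicit hydrogens from standard valence (C 4, N 3, O 2, S 2, halogen 1):
  atom 1: O, bond orders sum to 1 (valence 2) → 1 H
  atom 2: C, bond orders sum to 4 (valence 4) → 0 H
  atom 3: O, bond orders sum to 2 (valence 2) → 0 H
  atom 4: C, bond orders sum to 3 (valence 4) → 1 H
  atom 5: C, bond orders sum to 3 (valence 4) → 1 H
  atom 6: C, bond orders sum to 1 (valence 4) → 3 H
  atom 7: C, bond orders sum to 4 (valence 4) → 0 H
  atom 8: O, bond orders sum to 2 (valence 2) → 0 H
  atom 9: O, bond orders sum to 2 (valence 2) → 0 H
  atom 10: C, bond orders sum to 1 (valence 4) → 3 H
  atom 11: C, bond orders sum to 3 (valence 4) → 1 H
  atom 12: F (halogen, monovalent) → 0 H
  atom 13: C with explicit H count 2
  atom 14: C, bond orders sum to 3 (valence 4) → 1 H
  atom 15: N, bond orders sum to 1 (valence 3) → 2 H
  atom 16: C, bond orders sum to 4 (valence 4) → 0 H
  atom 17: O, bond orders sum to 2 (valence 2) → 0 H
  atom 18: C, bond orders sum to 3 (valence 4) → 1 H
  atom 19: F (halogen, monovalent) → 0 H
  atom 20: C, bond orders sum to 2 (valence 4) → 2 H
  atom 21: O, bond orders sum to 2 (valence 2) → 0 H
  atom 22: C, bond orders sum to 1 (valence 4) → 3 H
Totals → C:13, H:21, F:2, N:1, O:6.

C13H21F2NO6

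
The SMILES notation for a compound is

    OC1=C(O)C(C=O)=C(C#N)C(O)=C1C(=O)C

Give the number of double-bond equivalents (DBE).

Molecular formula: C10H7NO5.
DoU = (2C + 2 + N − H − X) / 2, where X is the halogen count and O/S are ignored.
    = (2·10 + 2 + 1 − 7 − 0) / 2 = 16 / 2 = 8.

8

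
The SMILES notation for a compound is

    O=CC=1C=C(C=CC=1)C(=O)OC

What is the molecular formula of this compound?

C9H8O3

Walk through each heavy atom and fill implicit hydrogens from standard valence (C 4, N 3, O 2, S 2, halogen 1):
  atom 1: O, bond orders sum to 2 (valence 2) → 0 H
  atom 2: C, bond orders sum to 3 (valence 4) → 1 H
  atom 3: C, bond orders sum to 4 (valence 4) → 0 H
  atom 4: C, bond orders sum to 3 (valence 4) → 1 H
  atom 5: C, bond orders sum to 4 (valence 4) → 0 H
  atom 6: C, bond orders sum to 3 (valence 4) → 1 H
  atom 7: C, bond orders sum to 3 (valence 4) → 1 H
  atom 8: C, bond orders sum to 3 (valence 4) → 1 H
  atom 9: C, bond orders sum to 4 (valence 4) → 0 H
  atom 10: O, bond orders sum to 2 (valence 2) → 0 H
  atom 11: O, bond orders sum to 2 (valence 2) → 0 H
  atom 12: C, bond orders sum to 1 (valence 4) → 3 H
Totals → C:9, H:8, O:3.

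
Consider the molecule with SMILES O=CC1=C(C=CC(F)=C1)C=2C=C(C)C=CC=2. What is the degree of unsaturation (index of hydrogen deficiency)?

Molecular formula: C14H11FO.
DoU = (2C + 2 + N − H − X) / 2, where X is the halogen count and O/S are ignored.
    = (2·14 + 2 + 0 − 11 − 1) / 2 = 18 / 2 = 9.

9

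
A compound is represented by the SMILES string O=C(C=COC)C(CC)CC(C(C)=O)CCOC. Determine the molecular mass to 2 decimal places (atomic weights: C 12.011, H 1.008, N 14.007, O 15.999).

256.34 g/mol

First, the molecular formula is C14H24O4 (counting implicit H from valence).
  C: 14 × 12.011 = 168.154
  H: 24 × 1.008 = 24.192
  O: 4 × 15.999 = 63.996
Sum: 14×12.011 + 24×1.008 + 4×15.999 = 256.342 → 256.34 g/mol.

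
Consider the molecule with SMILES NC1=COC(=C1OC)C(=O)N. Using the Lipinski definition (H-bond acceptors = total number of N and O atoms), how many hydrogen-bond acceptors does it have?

5

N atoms: 2; O atoms: 3.
Lipinski HBA = 2 + 3 = 5.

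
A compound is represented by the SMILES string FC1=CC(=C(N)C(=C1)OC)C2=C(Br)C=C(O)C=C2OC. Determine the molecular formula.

C14H13BrFNO3

Walk through each heavy atom and fill implicit hydrogens from standard valence (C 4, N 3, O 2, S 2, halogen 1):
  atom 1: F (halogen, monovalent) → 0 H
  atom 2: C, bond orders sum to 4 (valence 4) → 0 H
  atom 3: C, bond orders sum to 3 (valence 4) → 1 H
  atom 4: C, bond orders sum to 4 (valence 4) → 0 H
  atom 5: C, bond orders sum to 4 (valence 4) → 0 H
  atom 6: N, bond orders sum to 1 (valence 3) → 2 H
  atom 7: C, bond orders sum to 4 (valence 4) → 0 H
  atom 8: C, bond orders sum to 3 (valence 4) → 1 H
  atom 9: O, bond orders sum to 2 (valence 2) → 0 H
  atom 10: C, bond orders sum to 1 (valence 4) → 3 H
  atom 11: C, bond orders sum to 4 (valence 4) → 0 H
  atom 12: C, bond orders sum to 4 (valence 4) → 0 H
  atom 13: Br (halogen, monovalent) → 0 H
  atom 14: C, bond orders sum to 3 (valence 4) → 1 H
  atom 15: C, bond orders sum to 4 (valence 4) → 0 H
  atom 16: O, bond orders sum to 1 (valence 2) → 1 H
  atom 17: C, bond orders sum to 3 (valence 4) → 1 H
  atom 18: C, bond orders sum to 4 (valence 4) → 0 H
  atom 19: O, bond orders sum to 2 (valence 2) → 0 H
  atom 20: C, bond orders sum to 1 (valence 4) → 3 H
Totals → C:14, H:13, Br:1, F:1, N:1, O:3.
In Hill order: C14H13BrFNO3.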